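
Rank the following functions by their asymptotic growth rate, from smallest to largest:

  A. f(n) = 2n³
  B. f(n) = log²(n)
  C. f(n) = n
B < C < A

Comparing growth rates:
B = log²(n) is O(log² n)
C = n is O(n)
A = 2n³ is O(n³)

Therefore, the order from slowest to fastest is: B < C < A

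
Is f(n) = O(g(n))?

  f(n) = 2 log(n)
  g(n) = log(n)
True

f(n) = 2 log(n) and g(n) = log(n) are both O(log n).
Big-O permits equal growth rates (f ≤ c·g for some c), so f(n) = O(g(n)) is true.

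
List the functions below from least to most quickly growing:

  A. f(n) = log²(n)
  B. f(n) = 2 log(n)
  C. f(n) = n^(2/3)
B < A < C

Comparing growth rates:
B = 2 log(n) is O(log n)
A = log²(n) is O(log² n)
C = n^(2/3) is O(n^(2/3))

Therefore, the order from slowest to fastest is: B < A < C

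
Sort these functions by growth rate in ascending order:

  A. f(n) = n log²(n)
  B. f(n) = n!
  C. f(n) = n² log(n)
A < C < B

Comparing growth rates:
A = n log²(n) is O(n log² n)
C = n² log(n) is O(n² log n)
B = n! is O(n!)

Therefore, the order from slowest to fastest is: A < C < B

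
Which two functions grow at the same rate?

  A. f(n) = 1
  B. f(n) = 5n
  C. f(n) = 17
A and C

Examining each function:
  A. 1 is O(1)
  B. 5n is O(n)
  C. 17 is O(1)

Functions A and C both have the same complexity class.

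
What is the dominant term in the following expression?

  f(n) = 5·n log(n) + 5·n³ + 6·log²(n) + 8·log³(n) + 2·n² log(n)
5·n³

Looking at each term:
  - 5·n log(n) is O(n log n)
  - 5·n³ is O(n³)
  - 6·log²(n) is O(log² n)
  - 8·log³(n) is O(log³ n)
  - 2·n² log(n) is O(n² log n)

The term 5·n³ (O(n³)) grows fastest and dominates all others.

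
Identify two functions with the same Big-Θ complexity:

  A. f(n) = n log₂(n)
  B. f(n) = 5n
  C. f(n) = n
B and C

Examining each function:
  A. n log₂(n) is O(n log n)
  B. 5n is O(n)
  C. n is O(n)

Functions B and C both have the same complexity class.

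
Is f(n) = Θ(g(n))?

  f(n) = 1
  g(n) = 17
True

f(n) = 1 and g(n) = 17 are both O(1).
Since they have the same asymptotic growth rate, f(n) = Θ(g(n)) is true.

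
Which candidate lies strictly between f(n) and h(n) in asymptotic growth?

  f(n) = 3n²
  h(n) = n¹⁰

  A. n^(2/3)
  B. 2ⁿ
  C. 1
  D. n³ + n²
D

We need g(n) with 3n² = o(g(n)) and g(n) = o(n¹⁰), i.e. O(n²) ≺ g ≺ O(n¹⁰).
Check each option:
  A. n^(2/3) — O(n^(2/3)) does not grow strictly faster than f(n)
  B. 2ⁿ — O(2ⁿ) does not grow strictly slower than h(n)
  C. 1 — O(1) does not grow strictly faster than f(n)
  D. n³ + n² — O(n³) is strictly between O(n²) and O(n¹⁰) ✓

Only option D (n³ + n²) lies strictly between.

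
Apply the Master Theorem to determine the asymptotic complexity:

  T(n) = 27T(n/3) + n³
Θ(n³ log n)

Master Theorem: a = 27, b = 3, f(n) = n³.
Compute the critical exponent d = log₃(27) = 3.
Compare f(n) = Θ(n³) against n^d:
  k = 3 = d, so f(n) = Θ(n^d) — Case 2.
  Work is balanced across levels: T(n) = Θ(n^d log n) = Θ(n³ log n).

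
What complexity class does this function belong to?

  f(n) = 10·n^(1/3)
O(n^(1/3))

The dominant term in 10·n^(1/3) is 10·n^(1/3), which is Θ(n^(1/3)).
Constants are absorbed, so the tightest bound is O(n^(1/3)).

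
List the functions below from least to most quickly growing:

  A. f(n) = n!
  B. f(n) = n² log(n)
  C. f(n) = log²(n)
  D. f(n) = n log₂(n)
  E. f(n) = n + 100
C < E < D < B < A

Comparing growth rates:
C = log²(n) is O(log² n)
E = n + 100 is O(n)
D = n log₂(n) is O(n log n)
B = n² log(n) is O(n² log n)
A = n! is O(n!)

Therefore, the order from slowest to fastest is: C < E < D < B < A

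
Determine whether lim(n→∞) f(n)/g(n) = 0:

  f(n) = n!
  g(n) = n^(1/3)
False

f(n) = n! is O(n!), and g(n) = n^(1/3) is O(n^(1/3)).
Since O(n!) grows faster than or equal to O(n^(1/3)), f(n) = o(g(n)) is false.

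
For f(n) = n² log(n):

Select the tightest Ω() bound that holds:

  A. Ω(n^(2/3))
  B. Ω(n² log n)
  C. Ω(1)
B

f(n) = n² log(n) is Ω(n² log n).
All listed options are valid Big-Ω bounds (lower bounds),
but Ω(n² log n) is the tightest (largest valid bound).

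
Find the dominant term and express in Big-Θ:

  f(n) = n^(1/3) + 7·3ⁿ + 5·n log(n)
Θ(3ⁿ)

Order the terms by growth rate: n^(1/3) ≺ 5·n log(n) ≺ 7·3ⁿ.
The fastest-growing term 7·3ⁿ dominates as n → ∞; dropping its constant factor gives Θ(3ⁿ).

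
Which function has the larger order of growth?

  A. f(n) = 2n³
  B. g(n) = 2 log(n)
A

f(n) = 2n³ is O(n³), while g(n) = 2 log(n) is O(log n).
Since O(n³) grows faster than O(log n), f(n) dominates.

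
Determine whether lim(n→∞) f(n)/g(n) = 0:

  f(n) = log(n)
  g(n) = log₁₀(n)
False

f(n) = log(n) is O(log n), and g(n) = log₁₀(n) is O(log n).
Since they have the same growth rate, f(n) = o(g(n)) is false.
(f = o(g) requires f to grow strictly slower, not equal.)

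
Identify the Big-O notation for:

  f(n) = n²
O(n²)

The dominant term in n² is n², which is Θ(n²).
Constants are absorbed, so the tightest bound is O(n²).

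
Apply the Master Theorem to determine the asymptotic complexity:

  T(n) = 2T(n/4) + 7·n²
Θ(n²)

Master Theorem: a = 2, b = 4, f(n) = 7·n².
Compute the critical exponent d = log₄(2) = 0.500.
Compare f(n) = Θ(n²) against n^d:
  k = 2 > d = 0.500, so f(n) = Ω(n^(d+ε)) — Case 3.
  Regularity: a·(n/b)^2/n^2 = a/b^2 = 2/16 < 1 ✓.
  The top-level work dominates: T(n) = Θ(f(n)) = Θ(n²).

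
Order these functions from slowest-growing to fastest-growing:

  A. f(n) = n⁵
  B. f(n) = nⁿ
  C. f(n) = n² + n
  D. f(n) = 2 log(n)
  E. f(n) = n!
D < C < A < E < B

Comparing growth rates:
D = 2 log(n) is O(log n)
C = n² + n is O(n²)
A = n⁵ is O(n⁵)
E = n! is O(n!)
B = nⁿ is O(nⁿ)

Therefore, the order from slowest to fastest is: D < C < A < E < B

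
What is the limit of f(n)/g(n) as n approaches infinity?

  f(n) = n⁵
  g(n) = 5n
∞

Since n⁵ (O(n⁵)) grows faster than 5n (O(n)),
the ratio f(n)/g(n) → ∞ as n → ∞.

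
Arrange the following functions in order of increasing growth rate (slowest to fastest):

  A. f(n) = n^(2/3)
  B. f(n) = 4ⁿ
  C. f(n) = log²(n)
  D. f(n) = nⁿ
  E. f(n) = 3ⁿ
C < A < E < B < D

Comparing growth rates:
C = log²(n) is O(log² n)
A = n^(2/3) is O(n^(2/3))
E = 3ⁿ is O(3ⁿ)
B = 4ⁿ is O(4ⁿ)
D = nⁿ is O(nⁿ)

Therefore, the order from slowest to fastest is: C < A < E < B < D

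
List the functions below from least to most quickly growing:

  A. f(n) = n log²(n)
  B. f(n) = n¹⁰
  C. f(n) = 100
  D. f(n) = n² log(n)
C < A < D < B

Comparing growth rates:
C = 100 is O(1)
A = n log²(n) is O(n log² n)
D = n² log(n) is O(n² log n)
B = n¹⁰ is O(n¹⁰)

Therefore, the order from slowest to fastest is: C < A < D < B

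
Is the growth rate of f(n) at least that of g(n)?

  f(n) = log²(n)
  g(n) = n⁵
False

f(n) = log²(n) is O(log² n), and g(n) = n⁵ is O(n⁵).
Since O(log² n) grows slower than O(n⁵), f(n) = Ω(g(n)) is false.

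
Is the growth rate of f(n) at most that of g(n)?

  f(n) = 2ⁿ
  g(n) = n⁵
False

f(n) = 2ⁿ is O(2ⁿ), and g(n) = n⁵ is O(n⁵).
Since O(2ⁿ) grows faster than O(n⁵), f(n) = O(g(n)) is false.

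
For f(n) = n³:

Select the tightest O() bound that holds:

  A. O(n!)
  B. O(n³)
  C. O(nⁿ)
B

f(n) = n³ is O(n³).
All listed options are valid Big-O bounds (upper bounds),
but O(n³) is the tightest (smallest valid bound).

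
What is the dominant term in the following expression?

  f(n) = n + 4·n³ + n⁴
n⁴

Looking at each term:
  - n is O(n)
  - 4·n³ is O(n³)
  - n⁴ is O(n⁴)

The term n⁴ (O(n⁴)) grows fastest and dominates all others.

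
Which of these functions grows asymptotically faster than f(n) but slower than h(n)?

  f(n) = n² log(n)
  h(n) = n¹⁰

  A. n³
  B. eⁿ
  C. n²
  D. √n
A

We need g(n) with n² log(n) = o(g(n)) and g(n) = o(n¹⁰), i.e. O(n² log n) ≺ g ≺ O(n¹⁰).
Check each option:
  A. n³ — O(n³) is strictly between O(n² log n) and O(n¹⁰) ✓
  B. eⁿ — O(eⁿ) does not grow strictly slower than h(n)
  C. n² — O(n²) does not grow strictly faster than f(n)
  D. √n — O(√n) does not grow strictly faster than f(n)

Only option A (n³) lies strictly between.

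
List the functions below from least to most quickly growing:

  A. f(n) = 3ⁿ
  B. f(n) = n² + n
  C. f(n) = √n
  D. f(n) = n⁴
C < B < D < A

Comparing growth rates:
C = √n is O(√n)
B = n² + n is O(n²)
D = n⁴ is O(n⁴)
A = 3ⁿ is O(3ⁿ)

Therefore, the order from slowest to fastest is: C < B < D < A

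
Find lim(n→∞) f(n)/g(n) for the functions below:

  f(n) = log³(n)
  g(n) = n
0

Since log³(n) (O(log³ n)) grows slower than n (O(n)),
the ratio f(n)/g(n) → 0 as n → ∞.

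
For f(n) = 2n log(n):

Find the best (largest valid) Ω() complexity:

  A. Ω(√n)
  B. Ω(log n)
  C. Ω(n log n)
C

f(n) = 2n log(n) is Ω(n log n).
All listed options are valid Big-Ω bounds (lower bounds),
but Ω(n log n) is the tightest (largest valid bound).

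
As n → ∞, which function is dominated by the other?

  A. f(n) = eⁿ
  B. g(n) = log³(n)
B

f(n) = eⁿ is O(eⁿ), while g(n) = log³(n) is O(log³ n).
Since O(log³ n) grows slower than O(eⁿ), g(n) is dominated.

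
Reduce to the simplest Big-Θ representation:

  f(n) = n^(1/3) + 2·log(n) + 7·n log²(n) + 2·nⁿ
Θ(nⁿ)

Order the terms by growth rate: 2·log(n) ≺ n^(1/3) ≺ 7·n log²(n) ≺ 2·nⁿ.
The fastest-growing term 2·nⁿ dominates as n → ∞; dropping its constant factor gives Θ(nⁿ).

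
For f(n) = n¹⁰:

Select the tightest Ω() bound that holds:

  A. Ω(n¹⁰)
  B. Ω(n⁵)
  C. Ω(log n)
A

f(n) = n¹⁰ is Ω(n¹⁰).
All listed options are valid Big-Ω bounds (lower bounds),
but Ω(n¹⁰) is the tightest (largest valid bound).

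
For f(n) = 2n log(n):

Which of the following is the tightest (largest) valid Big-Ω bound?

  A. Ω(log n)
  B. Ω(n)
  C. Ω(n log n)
C

f(n) = 2n log(n) is Ω(n log n).
All listed options are valid Big-Ω bounds (lower bounds),
but Ω(n log n) is the tightest (largest valid bound).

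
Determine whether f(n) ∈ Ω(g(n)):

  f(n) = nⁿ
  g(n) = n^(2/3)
True

f(n) = nⁿ is O(nⁿ), and g(n) = n^(2/3) is O(n^(2/3)).
Since O(nⁿ) grows at least as fast as O(n^(2/3)), f(n) = Ω(g(n)) is true.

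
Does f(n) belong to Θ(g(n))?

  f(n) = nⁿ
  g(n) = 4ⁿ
False

f(n) = nⁿ is O(nⁿ), and g(n) = 4ⁿ is O(4ⁿ).
Since they have different growth rates, f(n) = Θ(g(n)) is false.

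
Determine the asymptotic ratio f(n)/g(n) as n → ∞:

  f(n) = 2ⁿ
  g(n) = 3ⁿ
0

Since 2ⁿ (O(2ⁿ)) grows slower than 3ⁿ (O(3ⁿ)),
the ratio f(n)/g(n) → 0 as n → ∞.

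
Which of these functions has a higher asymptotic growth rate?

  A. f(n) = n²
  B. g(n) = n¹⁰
B

f(n) = n² is O(n²), while g(n) = n¹⁰ is O(n¹⁰).
Since O(n¹⁰) grows faster than O(n²), g(n) dominates.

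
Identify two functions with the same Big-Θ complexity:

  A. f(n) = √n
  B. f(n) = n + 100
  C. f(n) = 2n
B and C

Examining each function:
  A. √n is O(√n)
  B. n + 100 is O(n)
  C. 2n is O(n)

Functions B and C both have the same complexity class.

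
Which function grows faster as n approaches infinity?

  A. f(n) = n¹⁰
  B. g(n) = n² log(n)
A

f(n) = n¹⁰ is O(n¹⁰), while g(n) = n² log(n) is O(n² log n).
Since O(n¹⁰) grows faster than O(n² log n), f(n) dominates.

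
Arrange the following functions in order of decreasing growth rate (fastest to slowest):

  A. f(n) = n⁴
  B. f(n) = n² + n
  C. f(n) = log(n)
A > B > C

Comparing growth rates:
A = n⁴ is O(n⁴)
B = n² + n is O(n²)
C = log(n) is O(log n)

Therefore, the order from fastest to slowest is: A > B > C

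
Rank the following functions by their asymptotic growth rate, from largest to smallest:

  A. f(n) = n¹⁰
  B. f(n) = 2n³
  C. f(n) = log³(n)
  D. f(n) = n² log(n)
A > B > D > C

Comparing growth rates:
A = n¹⁰ is O(n¹⁰)
B = 2n³ is O(n³)
D = n² log(n) is O(n² log n)
C = log³(n) is O(log³ n)

Therefore, the order from fastest to slowest is: A > B > D > C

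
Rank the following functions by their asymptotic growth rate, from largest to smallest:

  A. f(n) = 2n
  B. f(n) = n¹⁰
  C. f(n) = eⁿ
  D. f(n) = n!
D > C > B > A

Comparing growth rates:
D = n! is O(n!)
C = eⁿ is O(eⁿ)
B = n¹⁰ is O(n¹⁰)
A = 2n is O(n)

Therefore, the order from fastest to slowest is: D > C > B > A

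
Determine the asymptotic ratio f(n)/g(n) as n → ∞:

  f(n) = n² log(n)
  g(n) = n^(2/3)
∞

Since n² log(n) (O(n² log n)) grows faster than n^(2/3) (O(n^(2/3))),
the ratio f(n)/g(n) → ∞ as n → ∞.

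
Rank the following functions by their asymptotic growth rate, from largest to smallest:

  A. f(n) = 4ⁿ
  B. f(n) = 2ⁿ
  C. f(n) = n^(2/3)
A > B > C

Comparing growth rates:
A = 4ⁿ is O(4ⁿ)
B = 2ⁿ is O(2ⁿ)
C = n^(2/3) is O(n^(2/3))

Therefore, the order from fastest to slowest is: A > B > C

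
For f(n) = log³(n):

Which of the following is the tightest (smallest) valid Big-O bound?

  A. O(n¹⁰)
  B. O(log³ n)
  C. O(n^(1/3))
B

f(n) = log³(n) is O(log³ n).
All listed options are valid Big-O bounds (upper bounds),
but O(log³ n) is the tightest (smallest valid bound).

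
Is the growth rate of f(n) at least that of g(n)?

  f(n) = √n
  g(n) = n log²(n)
False

f(n) = √n is O(√n), and g(n) = n log²(n) is O(n log² n).
Since O(√n) grows slower than O(n log² n), f(n) = Ω(g(n)) is false.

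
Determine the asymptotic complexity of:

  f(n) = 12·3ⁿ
O(3ⁿ)

The dominant term in 12·3ⁿ is 12·3ⁿ, which is Θ(3ⁿ).
Constants are absorbed, so the tightest bound is O(3ⁿ).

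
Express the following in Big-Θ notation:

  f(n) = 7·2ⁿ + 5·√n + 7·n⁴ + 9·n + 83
Θ(2ⁿ)

Order the terms by growth rate: 83 ≺ 5·√n ≺ 9·n ≺ 7·n⁴ ≺ 7·2ⁿ.
The fastest-growing term 7·2ⁿ dominates as n → ∞; dropping its constant factor gives Θ(2ⁿ).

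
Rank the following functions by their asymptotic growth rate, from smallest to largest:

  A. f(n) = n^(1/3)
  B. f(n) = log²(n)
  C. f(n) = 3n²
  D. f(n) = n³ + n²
B < A < C < D

Comparing growth rates:
B = log²(n) is O(log² n)
A = n^(1/3) is O(n^(1/3))
C = 3n² is O(n²)
D = n³ + n² is O(n³)

Therefore, the order from slowest to fastest is: B < A < C < D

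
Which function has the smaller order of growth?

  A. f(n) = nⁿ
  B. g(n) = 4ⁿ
B

f(n) = nⁿ is O(nⁿ), while g(n) = 4ⁿ is O(4ⁿ).
Since O(4ⁿ) grows slower than O(nⁿ), g(n) is dominated.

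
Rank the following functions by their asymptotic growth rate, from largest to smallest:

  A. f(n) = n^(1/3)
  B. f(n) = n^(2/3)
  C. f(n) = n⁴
C > B > A

Comparing growth rates:
C = n⁴ is O(n⁴)
B = n^(2/3) is O(n^(2/3))
A = n^(1/3) is O(n^(1/3))

Therefore, the order from fastest to slowest is: C > B > A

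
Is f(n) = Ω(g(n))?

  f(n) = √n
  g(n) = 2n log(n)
False

f(n) = √n is O(√n), and g(n) = 2n log(n) is O(n log n).
Since O(√n) grows slower than O(n log n), f(n) = Ω(g(n)) is false.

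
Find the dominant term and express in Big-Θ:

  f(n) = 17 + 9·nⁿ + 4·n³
Θ(nⁿ)

Order the terms by growth rate: 17 ≺ 4·n³ ≺ 9·nⁿ.
The fastest-growing term 9·nⁿ dominates as n → ∞; dropping its constant factor gives Θ(nⁿ).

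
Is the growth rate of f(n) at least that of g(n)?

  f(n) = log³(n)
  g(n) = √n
False

f(n) = log³(n) is O(log³ n), and g(n) = √n is O(√n).
Since O(log³ n) grows slower than O(√n), f(n) = Ω(g(n)) is false.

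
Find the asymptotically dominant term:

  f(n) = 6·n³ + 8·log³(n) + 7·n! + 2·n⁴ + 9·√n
7·n!

Looking at each term:
  - 6·n³ is O(n³)
  - 8·log³(n) is O(log³ n)
  - 7·n! is O(n!)
  - 2·n⁴ is O(n⁴)
  - 9·√n is O(√n)

The term 7·n! (O(n!)) grows fastest and dominates all others.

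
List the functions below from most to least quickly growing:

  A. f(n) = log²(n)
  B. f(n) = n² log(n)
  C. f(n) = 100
B > A > C

Comparing growth rates:
B = n² log(n) is O(n² log n)
A = log²(n) is O(log² n)
C = 100 is O(1)

Therefore, the order from fastest to slowest is: B > A > C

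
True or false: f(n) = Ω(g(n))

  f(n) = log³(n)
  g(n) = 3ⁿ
False

f(n) = log³(n) is O(log³ n), and g(n) = 3ⁿ is O(3ⁿ).
Since O(log³ n) grows slower than O(3ⁿ), f(n) = Ω(g(n)) is false.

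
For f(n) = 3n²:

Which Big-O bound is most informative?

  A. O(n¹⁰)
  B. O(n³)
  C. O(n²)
C

f(n) = 3n² is O(n²).
All listed options are valid Big-O bounds (upper bounds),
but O(n²) is the tightest (smallest valid bound).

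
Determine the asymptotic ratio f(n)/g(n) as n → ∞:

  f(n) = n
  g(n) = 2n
1/2

Since n and 2n have the same growth rate (O(n)),
the ratio converges to a constant: 1/2.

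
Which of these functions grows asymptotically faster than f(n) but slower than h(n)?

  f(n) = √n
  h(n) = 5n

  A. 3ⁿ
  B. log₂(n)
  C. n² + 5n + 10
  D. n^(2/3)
D

We need g(n) with √n = o(g(n)) and g(n) = o(5n), i.e. O(√n) ≺ g ≺ O(n).
Check each option:
  A. 3ⁿ — O(3ⁿ) does not grow strictly slower than h(n)
  B. log₂(n) — O(log n) does not grow strictly faster than f(n)
  C. n² + 5n + 10 — O(n²) does not grow strictly slower than h(n)
  D. n^(2/3) — O(n^(2/3)) is strictly between O(√n) and O(n) ✓

Only option D (n^(2/3)) lies strictly between.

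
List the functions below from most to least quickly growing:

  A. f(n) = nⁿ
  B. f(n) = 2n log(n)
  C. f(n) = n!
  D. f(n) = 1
A > C > B > D

Comparing growth rates:
A = nⁿ is O(nⁿ)
C = n! is O(n!)
B = 2n log(n) is O(n log n)
D = 1 is O(1)

Therefore, the order from fastest to slowest is: A > C > B > D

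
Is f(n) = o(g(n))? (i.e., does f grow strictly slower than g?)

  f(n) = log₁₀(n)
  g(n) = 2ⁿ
True

f(n) = log₁₀(n) is O(log n), and g(n) = 2ⁿ is O(2ⁿ).
Since O(log n) grows strictly slower than O(2ⁿ), f(n) = o(g(n)) is true.
This means lim(n→∞) f(n)/g(n) = 0.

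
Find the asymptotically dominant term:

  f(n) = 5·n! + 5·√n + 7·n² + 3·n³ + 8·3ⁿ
5·n!

Looking at each term:
  - 5·n! is O(n!)
  - 5·√n is O(√n)
  - 7·n² is O(n²)
  - 3·n³ is O(n³)
  - 8·3ⁿ is O(3ⁿ)

The term 5·n! (O(n!)) grows fastest and dominates all others.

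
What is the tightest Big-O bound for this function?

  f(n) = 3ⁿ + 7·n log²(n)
O(3ⁿ)

The dominant term in 3ⁿ + 7·n log²(n) is 3ⁿ, which is Θ(3ⁿ).
Lower-order terms (7·n log²(n)) are asymptotically negligible.
Constants are absorbed, so the tightest bound is O(3ⁿ).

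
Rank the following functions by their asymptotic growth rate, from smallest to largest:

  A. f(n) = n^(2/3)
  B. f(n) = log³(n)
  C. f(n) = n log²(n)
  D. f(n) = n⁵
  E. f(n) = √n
B < E < A < C < D

Comparing growth rates:
B = log³(n) is O(log³ n)
E = √n is O(√n)
A = n^(2/3) is O(n^(2/3))
C = n log²(n) is O(n log² n)
D = n⁵ is O(n⁵)

Therefore, the order from slowest to fastest is: B < E < A < C < D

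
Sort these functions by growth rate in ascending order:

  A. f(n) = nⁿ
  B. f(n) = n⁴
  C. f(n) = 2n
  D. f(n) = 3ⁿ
C < B < D < A

Comparing growth rates:
C = 2n is O(n)
B = n⁴ is O(n⁴)
D = 3ⁿ is O(3ⁿ)
A = nⁿ is O(nⁿ)

Therefore, the order from slowest to fastest is: C < B < D < A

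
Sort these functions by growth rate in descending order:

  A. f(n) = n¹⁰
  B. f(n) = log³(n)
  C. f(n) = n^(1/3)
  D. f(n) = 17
A > C > B > D

Comparing growth rates:
A = n¹⁰ is O(n¹⁰)
C = n^(1/3) is O(n^(1/3))
B = log³(n) is O(log³ n)
D = 17 is O(1)

Therefore, the order from fastest to slowest is: A > C > B > D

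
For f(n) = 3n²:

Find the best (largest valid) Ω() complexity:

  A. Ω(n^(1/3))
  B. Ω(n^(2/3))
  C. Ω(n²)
C

f(n) = 3n² is Ω(n²).
All listed options are valid Big-Ω bounds (lower bounds),
but Ω(n²) is the tightest (largest valid bound).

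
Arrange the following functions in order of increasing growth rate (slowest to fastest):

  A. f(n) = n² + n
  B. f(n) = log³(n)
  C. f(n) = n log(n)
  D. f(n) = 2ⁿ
B < C < A < D

Comparing growth rates:
B = log³(n) is O(log³ n)
C = n log(n) is O(n log n)
A = n² + n is O(n²)
D = 2ⁿ is O(2ⁿ)

Therefore, the order from slowest to fastest is: B < C < A < D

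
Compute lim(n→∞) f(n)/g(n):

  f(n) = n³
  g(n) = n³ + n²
1

Since n³ and n³ + n² have the same growth rate (O(n³)),
the ratio converges to a constant: 1.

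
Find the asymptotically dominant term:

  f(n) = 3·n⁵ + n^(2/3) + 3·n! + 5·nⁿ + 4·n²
5·nⁿ

Looking at each term:
  - 3·n⁵ is O(n⁵)
  - n^(2/3) is O(n^(2/3))
  - 3·n! is O(n!)
  - 5·nⁿ is O(nⁿ)
  - 4·n² is O(n²)

The term 5·nⁿ (O(nⁿ)) grows fastest and dominates all others.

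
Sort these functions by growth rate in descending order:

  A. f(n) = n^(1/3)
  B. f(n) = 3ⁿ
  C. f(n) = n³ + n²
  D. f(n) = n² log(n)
B > C > D > A

Comparing growth rates:
B = 3ⁿ is O(3ⁿ)
C = n³ + n² is O(n³)
D = n² log(n) is O(n² log n)
A = n^(1/3) is O(n^(1/3))

Therefore, the order from fastest to slowest is: B > C > D > A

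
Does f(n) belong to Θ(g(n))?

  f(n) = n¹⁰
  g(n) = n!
False

f(n) = n¹⁰ is O(n¹⁰), and g(n) = n! is O(n!).
Since they have different growth rates, f(n) = Θ(g(n)) is false.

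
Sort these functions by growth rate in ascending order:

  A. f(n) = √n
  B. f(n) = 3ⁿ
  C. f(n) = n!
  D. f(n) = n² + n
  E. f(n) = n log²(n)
A < E < D < B < C

Comparing growth rates:
A = √n is O(√n)
E = n log²(n) is O(n log² n)
D = n² + n is O(n²)
B = 3ⁿ is O(3ⁿ)
C = n! is O(n!)

Therefore, the order from slowest to fastest is: A < E < D < B < C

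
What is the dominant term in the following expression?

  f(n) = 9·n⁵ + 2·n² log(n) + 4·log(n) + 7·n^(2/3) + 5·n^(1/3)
9·n⁵

Looking at each term:
  - 9·n⁵ is O(n⁵)
  - 2·n² log(n) is O(n² log n)
  - 4·log(n) is O(log n)
  - 7·n^(2/3) is O(n^(2/3))
  - 5·n^(1/3) is O(n^(1/3))

The term 9·n⁵ (O(n⁵)) grows fastest and dominates all others.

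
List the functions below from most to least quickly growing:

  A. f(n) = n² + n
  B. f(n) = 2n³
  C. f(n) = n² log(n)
B > C > A

Comparing growth rates:
B = 2n³ is O(n³)
C = n² log(n) is O(n² log n)
A = n² + n is O(n²)

Therefore, the order from fastest to slowest is: B > C > A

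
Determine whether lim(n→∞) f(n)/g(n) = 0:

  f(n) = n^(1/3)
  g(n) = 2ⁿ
True

f(n) = n^(1/3) is O(n^(1/3)), and g(n) = 2ⁿ is O(2ⁿ).
Since O(n^(1/3)) grows strictly slower than O(2ⁿ), f(n) = o(g(n)) is true.
This means lim(n→∞) f(n)/g(n) = 0.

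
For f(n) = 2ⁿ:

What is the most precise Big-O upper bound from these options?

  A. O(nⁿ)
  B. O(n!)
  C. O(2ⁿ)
C

f(n) = 2ⁿ is O(2ⁿ).
All listed options are valid Big-O bounds (upper bounds),
but O(2ⁿ) is the tightest (smallest valid bound).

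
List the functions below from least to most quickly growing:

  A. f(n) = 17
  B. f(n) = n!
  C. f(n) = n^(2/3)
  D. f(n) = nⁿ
A < C < B < D

Comparing growth rates:
A = 17 is O(1)
C = n^(2/3) is O(n^(2/3))
B = n! is O(n!)
D = nⁿ is O(nⁿ)

Therefore, the order from slowest to fastest is: A < C < B < D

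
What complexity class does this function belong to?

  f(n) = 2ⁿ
O(2ⁿ)

The dominant term in 2ⁿ is 2ⁿ, which is Θ(2ⁿ).
Constants are absorbed, so the tightest bound is O(2ⁿ).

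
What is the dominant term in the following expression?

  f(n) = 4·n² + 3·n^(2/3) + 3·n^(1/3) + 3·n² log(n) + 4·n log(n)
3·n² log(n)

Looking at each term:
  - 4·n² is O(n²)
  - 3·n^(2/3) is O(n^(2/3))
  - 3·n^(1/3) is O(n^(1/3))
  - 3·n² log(n) is O(n² log n)
  - 4·n log(n) is O(n log n)

The term 3·n² log(n) (O(n² log n)) grows fastest and dominates all others.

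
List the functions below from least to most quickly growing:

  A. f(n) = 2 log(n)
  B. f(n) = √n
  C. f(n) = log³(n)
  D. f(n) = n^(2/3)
A < C < B < D

Comparing growth rates:
A = 2 log(n) is O(log n)
C = log³(n) is O(log³ n)
B = √n is O(√n)
D = n^(2/3) is O(n^(2/3))

Therefore, the order from slowest to fastest is: A < C < B < D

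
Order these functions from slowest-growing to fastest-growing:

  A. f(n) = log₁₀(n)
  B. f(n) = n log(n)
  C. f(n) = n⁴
A < B < C

Comparing growth rates:
A = log₁₀(n) is O(log n)
B = n log(n) is O(n log n)
C = n⁴ is O(n⁴)

Therefore, the order from slowest to fastest is: A < B < C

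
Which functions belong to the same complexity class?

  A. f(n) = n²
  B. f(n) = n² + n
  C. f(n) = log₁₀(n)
A and B

Examining each function:
  A. n² is O(n²)
  B. n² + n is O(n²)
  C. log₁₀(n) is O(log n)

Functions A and B both have the same complexity class.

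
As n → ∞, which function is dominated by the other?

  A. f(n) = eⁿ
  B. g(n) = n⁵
B

f(n) = eⁿ is O(eⁿ), while g(n) = n⁵ is O(n⁵).
Since O(n⁵) grows slower than O(eⁿ), g(n) is dominated.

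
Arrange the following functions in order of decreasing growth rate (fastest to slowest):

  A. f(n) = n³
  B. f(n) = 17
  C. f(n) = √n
A > C > B

Comparing growth rates:
A = n³ is O(n³)
C = √n is O(√n)
B = 17 is O(1)

Therefore, the order from fastest to slowest is: A > C > B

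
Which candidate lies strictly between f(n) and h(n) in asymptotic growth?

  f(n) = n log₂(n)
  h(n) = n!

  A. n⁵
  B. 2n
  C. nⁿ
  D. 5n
A

We need g(n) with n log₂(n) = o(g(n)) and g(n) = o(n!), i.e. O(n log n) ≺ g ≺ O(n!).
Check each option:
  A. n⁵ — O(n⁵) is strictly between O(n log n) and O(n!) ✓
  B. 2n — O(n) does not grow strictly faster than f(n)
  C. nⁿ — O(nⁿ) does not grow strictly slower than h(n)
  D. 5n — O(n) does not grow strictly faster than f(n)

Only option A (n⁵) lies strictly between.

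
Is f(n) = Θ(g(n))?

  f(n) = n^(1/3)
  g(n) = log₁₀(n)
False

f(n) = n^(1/3) is O(n^(1/3)), and g(n) = log₁₀(n) is O(log n).
Since they have different growth rates, f(n) = Θ(g(n)) is false.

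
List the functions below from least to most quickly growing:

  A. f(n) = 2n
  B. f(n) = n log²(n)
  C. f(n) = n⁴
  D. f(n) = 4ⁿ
A < B < C < D

Comparing growth rates:
A = 2n is O(n)
B = n log²(n) is O(n log² n)
C = n⁴ is O(n⁴)
D = 4ⁿ is O(4ⁿ)

Therefore, the order from slowest to fastest is: A < B < C < D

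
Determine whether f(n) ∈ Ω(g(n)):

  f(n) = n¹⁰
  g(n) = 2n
True

f(n) = n¹⁰ is O(n¹⁰), and g(n) = 2n is O(n).
Since O(n¹⁰) grows at least as fast as O(n), f(n) = Ω(g(n)) is true.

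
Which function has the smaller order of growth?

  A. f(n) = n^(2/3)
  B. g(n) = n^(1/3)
B

f(n) = n^(2/3) is O(n^(2/3)), while g(n) = n^(1/3) is O(n^(1/3)).
Since O(n^(1/3)) grows slower than O(n^(2/3)), g(n) is dominated.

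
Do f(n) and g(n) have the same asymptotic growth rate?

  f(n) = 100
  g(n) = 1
True

f(n) = 100 and g(n) = 1 are both O(1).
Since they have the same asymptotic growth rate, f(n) = Θ(g(n)) is true.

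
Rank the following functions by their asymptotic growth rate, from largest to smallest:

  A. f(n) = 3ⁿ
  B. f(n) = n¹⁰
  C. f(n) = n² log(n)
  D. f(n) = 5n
A > B > C > D

Comparing growth rates:
A = 3ⁿ is O(3ⁿ)
B = n¹⁰ is O(n¹⁰)
C = n² log(n) is O(n² log n)
D = 5n is O(n)

Therefore, the order from fastest to slowest is: A > B > C > D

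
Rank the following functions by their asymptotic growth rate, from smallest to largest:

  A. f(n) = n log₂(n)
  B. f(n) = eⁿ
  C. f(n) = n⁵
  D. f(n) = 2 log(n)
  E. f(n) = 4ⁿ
D < A < C < B < E

Comparing growth rates:
D = 2 log(n) is O(log n)
A = n log₂(n) is O(n log n)
C = n⁵ is O(n⁵)
B = eⁿ is O(eⁿ)
E = 4ⁿ is O(4ⁿ)

Therefore, the order from slowest to fastest is: D < A < C < B < E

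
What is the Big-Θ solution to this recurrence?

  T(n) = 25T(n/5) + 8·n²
Θ(n² log n)

Master Theorem: a = 25, b = 5, f(n) = 8·n².
Compute the critical exponent d = log₅(25) = 2.
Compare f(n) = Θ(n²) against n^d:
  k = 2 = d, so f(n) = Θ(n^d) — Case 2.
  Work is balanced across levels: T(n) = Θ(n^d log n) = Θ(n² log n).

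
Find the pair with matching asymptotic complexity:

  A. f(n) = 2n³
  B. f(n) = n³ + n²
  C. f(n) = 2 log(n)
A and B

Examining each function:
  A. 2n³ is O(n³)
  B. n³ + n² is O(n³)
  C. 2 log(n) is O(log n)

Functions A and B both have the same complexity class.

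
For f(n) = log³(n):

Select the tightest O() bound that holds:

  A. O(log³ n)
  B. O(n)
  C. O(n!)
A

f(n) = log³(n) is O(log³ n).
All listed options are valid Big-O bounds (upper bounds),
but O(log³ n) is the tightest (smallest valid bound).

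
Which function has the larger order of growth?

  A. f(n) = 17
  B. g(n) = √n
B

f(n) = 17 is O(1), while g(n) = √n is O(√n).
Since O(√n) grows faster than O(1), g(n) dominates.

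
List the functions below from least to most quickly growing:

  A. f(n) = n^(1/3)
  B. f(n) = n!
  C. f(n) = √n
A < C < B

Comparing growth rates:
A = n^(1/3) is O(n^(1/3))
C = √n is O(√n)
B = n! is O(n!)

Therefore, the order from slowest to fastest is: A < C < B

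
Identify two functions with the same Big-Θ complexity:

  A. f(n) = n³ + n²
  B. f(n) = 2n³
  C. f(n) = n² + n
A and B

Examining each function:
  A. n³ + n² is O(n³)
  B. 2n³ is O(n³)
  C. n² + n is O(n²)

Functions A and B both have the same complexity class.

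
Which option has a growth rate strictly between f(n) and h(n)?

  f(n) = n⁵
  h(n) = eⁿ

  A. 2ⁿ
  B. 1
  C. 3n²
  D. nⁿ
A

We need g(n) with n⁵ = o(g(n)) and g(n) = o(eⁿ), i.e. O(n⁵) ≺ g ≺ O(eⁿ).
Check each option:
  A. 2ⁿ — O(2ⁿ) is strictly between O(n⁵) and O(eⁿ) ✓
  B. 1 — O(1) does not grow strictly faster than f(n)
  C. 3n² — O(n²) does not grow strictly faster than f(n)
  D. nⁿ — O(nⁿ) does not grow strictly slower than h(n)

Only option A (2ⁿ) lies strictly between.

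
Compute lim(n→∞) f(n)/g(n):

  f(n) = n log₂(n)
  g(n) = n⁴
0

Since n log₂(n) (O(n log n)) grows slower than n⁴ (O(n⁴)),
the ratio f(n)/g(n) → 0 as n → ∞.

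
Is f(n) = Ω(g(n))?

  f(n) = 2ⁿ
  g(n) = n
True

f(n) = 2ⁿ is O(2ⁿ), and g(n) = n is O(n).
Since O(2ⁿ) grows at least as fast as O(n), f(n) = Ω(g(n)) is true.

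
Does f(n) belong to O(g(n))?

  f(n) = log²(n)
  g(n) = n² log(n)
True

f(n) = log²(n) is O(log² n), and g(n) = n² log(n) is O(n² log n).
Since O(log² n) ⊆ O(n² log n) (f grows no faster than g), f(n) = O(g(n)) is true.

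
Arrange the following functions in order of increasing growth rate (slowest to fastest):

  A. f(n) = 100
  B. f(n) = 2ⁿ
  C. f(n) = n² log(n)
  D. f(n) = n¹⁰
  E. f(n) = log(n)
A < E < C < D < B

Comparing growth rates:
A = 100 is O(1)
E = log(n) is O(log n)
C = n² log(n) is O(n² log n)
D = n¹⁰ is O(n¹⁰)
B = 2ⁿ is O(2ⁿ)

Therefore, the order from slowest to fastest is: A < E < C < D < B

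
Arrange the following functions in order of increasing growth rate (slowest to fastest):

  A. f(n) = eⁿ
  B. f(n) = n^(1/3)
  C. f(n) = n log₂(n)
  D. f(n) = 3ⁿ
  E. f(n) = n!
B < C < A < D < E

Comparing growth rates:
B = n^(1/3) is O(n^(1/3))
C = n log₂(n) is O(n log n)
A = eⁿ is O(eⁿ)
D = 3ⁿ is O(3ⁿ)
E = n! is O(n!)

Therefore, the order from slowest to fastest is: B < C < A < D < E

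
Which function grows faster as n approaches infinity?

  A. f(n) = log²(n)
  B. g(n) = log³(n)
B

f(n) = log²(n) is O(log² n), while g(n) = log³(n) is O(log³ n).
Since O(log³ n) grows faster than O(log² n), g(n) dominates.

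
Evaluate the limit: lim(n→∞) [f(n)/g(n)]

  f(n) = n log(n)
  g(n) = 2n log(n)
1/2

Since n log(n) and 2n log(n) have the same growth rate (O(n log n)),
the ratio converges to a constant: 1/2.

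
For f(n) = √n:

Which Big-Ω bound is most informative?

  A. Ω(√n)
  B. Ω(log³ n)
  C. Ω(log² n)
A

f(n) = √n is Ω(√n).
All listed options are valid Big-Ω bounds (lower bounds),
but Ω(√n) is the tightest (largest valid bound).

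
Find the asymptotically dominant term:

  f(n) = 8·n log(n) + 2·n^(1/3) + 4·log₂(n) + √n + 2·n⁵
2·n⁵

Looking at each term:
  - 8·n log(n) is O(n log n)
  - 2·n^(1/3) is O(n^(1/3))
  - 4·log₂(n) is O(log n)
  - √n is O(√n)
  - 2·n⁵ is O(n⁵)

The term 2·n⁵ (O(n⁵)) grows fastest and dominates all others.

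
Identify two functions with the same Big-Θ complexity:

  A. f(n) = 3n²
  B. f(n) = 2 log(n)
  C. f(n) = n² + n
A and C

Examining each function:
  A. 3n² is O(n²)
  B. 2 log(n) is O(log n)
  C. n² + n is O(n²)

Functions A and C both have the same complexity class.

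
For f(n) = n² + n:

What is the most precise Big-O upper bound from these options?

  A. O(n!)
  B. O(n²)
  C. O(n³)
B

f(n) = n² + n is O(n²).
All listed options are valid Big-O bounds (upper bounds),
but O(n²) is the tightest (smallest valid bound).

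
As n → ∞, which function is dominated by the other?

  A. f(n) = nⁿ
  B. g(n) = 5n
B

f(n) = nⁿ is O(nⁿ), while g(n) = 5n is O(n).
Since O(n) grows slower than O(nⁿ), g(n) is dominated.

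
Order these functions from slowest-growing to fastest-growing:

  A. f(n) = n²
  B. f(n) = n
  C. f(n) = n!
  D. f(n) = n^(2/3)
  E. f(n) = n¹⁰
D < B < A < E < C

Comparing growth rates:
D = n^(2/3) is O(n^(2/3))
B = n is O(n)
A = n² is O(n²)
E = n¹⁰ is O(n¹⁰)
C = n! is O(n!)

Therefore, the order from slowest to fastest is: D < B < A < E < C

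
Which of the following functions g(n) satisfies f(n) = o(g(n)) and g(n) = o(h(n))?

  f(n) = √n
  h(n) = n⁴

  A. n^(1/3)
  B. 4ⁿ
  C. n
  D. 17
C

We need g(n) with √n = o(g(n)) and g(n) = o(n⁴), i.e. O(√n) ≺ g ≺ O(n⁴).
Check each option:
  A. n^(1/3) — O(n^(1/3)) does not grow strictly faster than f(n)
  B. 4ⁿ — O(4ⁿ) does not grow strictly slower than h(n)
  C. n — O(n) is strictly between O(√n) and O(n⁴) ✓
  D. 17 — O(1) does not grow strictly faster than f(n)

Only option C (n) lies strictly between.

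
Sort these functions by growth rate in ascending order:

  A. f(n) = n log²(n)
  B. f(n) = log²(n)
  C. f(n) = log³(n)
B < C < A

Comparing growth rates:
B = log²(n) is O(log² n)
C = log³(n) is O(log³ n)
A = n log²(n) is O(n log² n)

Therefore, the order from slowest to fastest is: B < C < A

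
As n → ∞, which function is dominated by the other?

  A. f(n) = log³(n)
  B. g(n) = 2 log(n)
B

f(n) = log³(n) is O(log³ n), while g(n) = 2 log(n) is O(log n).
Since O(log n) grows slower than O(log³ n), g(n) is dominated.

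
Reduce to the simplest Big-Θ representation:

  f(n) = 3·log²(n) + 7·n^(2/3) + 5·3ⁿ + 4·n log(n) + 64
Θ(3ⁿ)

Order the terms by growth rate: 64 ≺ 3·log²(n) ≺ 7·n^(2/3) ≺ 4·n log(n) ≺ 5·3ⁿ.
The fastest-growing term 5·3ⁿ dominates as n → ∞; dropping its constant factor gives Θ(3ⁿ).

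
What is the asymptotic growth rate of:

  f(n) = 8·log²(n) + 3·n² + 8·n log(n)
Θ(n²)

Order the terms by growth rate: 8·log²(n) ≺ 8·n log(n) ≺ 3·n².
The fastest-growing term 3·n² dominates as n → ∞; dropping its constant factor gives Θ(n²).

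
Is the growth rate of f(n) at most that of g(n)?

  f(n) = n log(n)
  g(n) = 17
False

f(n) = n log(n) is O(n log n), and g(n) = 17 is O(1).
Since O(n log n) grows faster than O(1), f(n) = O(g(n)) is false.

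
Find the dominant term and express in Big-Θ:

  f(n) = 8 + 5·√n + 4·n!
Θ(n!)

Order the terms by growth rate: 8 ≺ 5·√n ≺ 4·n!.
The fastest-growing term 4·n! dominates as n → ∞; dropping its constant factor gives Θ(n!).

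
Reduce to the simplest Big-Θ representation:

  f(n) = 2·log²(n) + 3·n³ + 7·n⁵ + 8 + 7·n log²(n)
Θ(n⁵)

Order the terms by growth rate: 8 ≺ 2·log²(n) ≺ 7·n log²(n) ≺ 3·n³ ≺ 7·n⁵.
The fastest-growing term 7·n⁵ dominates as n → ∞; dropping its constant factor gives Θ(n⁵).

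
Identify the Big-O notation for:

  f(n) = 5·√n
O(√n)

The dominant term in 5·√n is 5·√n, which is Θ(√n).
Constants are absorbed, so the tightest bound is O(√n).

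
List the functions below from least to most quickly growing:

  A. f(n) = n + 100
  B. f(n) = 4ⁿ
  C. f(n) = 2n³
A < C < B

Comparing growth rates:
A = n + 100 is O(n)
C = 2n³ is O(n³)
B = 4ⁿ is O(4ⁿ)

Therefore, the order from slowest to fastest is: A < C < B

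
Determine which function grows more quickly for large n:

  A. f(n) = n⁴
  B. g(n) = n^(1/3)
A

f(n) = n⁴ is O(n⁴), while g(n) = n^(1/3) is O(n^(1/3)).
Since O(n⁴) grows faster than O(n^(1/3)), f(n) dominates.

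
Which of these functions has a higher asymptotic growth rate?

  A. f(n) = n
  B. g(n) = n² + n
B

f(n) = n is O(n), while g(n) = n² + n is O(n²).
Since O(n²) grows faster than O(n), g(n) dominates.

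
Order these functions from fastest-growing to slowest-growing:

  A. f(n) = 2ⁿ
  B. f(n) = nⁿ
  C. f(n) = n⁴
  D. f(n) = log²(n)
B > A > C > D

Comparing growth rates:
B = nⁿ is O(nⁿ)
A = 2ⁿ is O(2ⁿ)
C = n⁴ is O(n⁴)
D = log²(n) is O(log² n)

Therefore, the order from fastest to slowest is: B > A > C > D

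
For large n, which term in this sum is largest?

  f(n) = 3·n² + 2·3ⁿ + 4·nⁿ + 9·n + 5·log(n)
4·nⁿ

Looking at each term:
  - 3·n² is O(n²)
  - 2·3ⁿ is O(3ⁿ)
  - 4·nⁿ is O(nⁿ)
  - 9·n is O(n)
  - 5·log(n) is O(log n)

The term 4·nⁿ (O(nⁿ)) grows fastest and dominates all others.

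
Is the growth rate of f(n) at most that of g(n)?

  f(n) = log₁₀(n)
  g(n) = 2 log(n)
True

f(n) = log₁₀(n) and g(n) = 2 log(n) are both O(log n).
Big-O permits equal growth rates (f ≤ c·g for some c), so f(n) = O(g(n)) is true.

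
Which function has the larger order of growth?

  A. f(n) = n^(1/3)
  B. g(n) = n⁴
B

f(n) = n^(1/3) is O(n^(1/3)), while g(n) = n⁴ is O(n⁴).
Since O(n⁴) grows faster than O(n^(1/3)), g(n) dominates.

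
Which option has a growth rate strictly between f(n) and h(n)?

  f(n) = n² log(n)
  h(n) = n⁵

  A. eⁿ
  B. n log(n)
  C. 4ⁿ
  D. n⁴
D

We need g(n) with n² log(n) = o(g(n)) and g(n) = o(n⁵), i.e. O(n² log n) ≺ g ≺ O(n⁵).
Check each option:
  A. eⁿ — O(eⁿ) does not grow strictly slower than h(n)
  B. n log(n) — O(n log n) does not grow strictly faster than f(n)
  C. 4ⁿ — O(4ⁿ) does not grow strictly slower than h(n)
  D. n⁴ — O(n⁴) is strictly between O(n² log n) and O(n⁵) ✓

Only option D (n⁴) lies strictly between.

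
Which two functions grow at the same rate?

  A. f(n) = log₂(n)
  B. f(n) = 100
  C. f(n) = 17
B and C

Examining each function:
  A. log₂(n) is O(log n)
  B. 100 is O(1)
  C. 17 is O(1)

Functions B and C both have the same complexity class.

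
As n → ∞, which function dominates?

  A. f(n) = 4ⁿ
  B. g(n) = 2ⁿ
A

f(n) = 4ⁿ is O(4ⁿ), while g(n) = 2ⁿ is O(2ⁿ).
Since O(4ⁿ) grows faster than O(2ⁿ), f(n) dominates.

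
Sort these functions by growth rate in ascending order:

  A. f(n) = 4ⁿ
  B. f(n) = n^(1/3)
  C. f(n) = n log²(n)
B < C < A

Comparing growth rates:
B = n^(1/3) is O(n^(1/3))
C = n log²(n) is O(n log² n)
A = 4ⁿ is O(4ⁿ)

Therefore, the order from slowest to fastest is: B < C < A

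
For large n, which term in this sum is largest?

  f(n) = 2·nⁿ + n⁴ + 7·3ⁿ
2·nⁿ

Looking at each term:
  - 2·nⁿ is O(nⁿ)
  - n⁴ is O(n⁴)
  - 7·3ⁿ is O(3ⁿ)

The term 2·nⁿ (O(nⁿ)) grows fastest and dominates all others.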